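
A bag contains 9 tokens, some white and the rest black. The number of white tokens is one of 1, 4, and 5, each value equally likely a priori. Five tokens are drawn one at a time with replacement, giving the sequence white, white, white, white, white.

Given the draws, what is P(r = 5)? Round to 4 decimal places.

0.7530

For each hypothesis, P(data | H) works out to: P(data | r = 1) = (1/9)(1/9)(1/9)(1/9)(1/9) = 1.6935e-05; P(data | r = 4) = (4/9)(4/9)(4/9)(4/9)(4/9) = 0.017342; P(data | r = 5) = (5/9)(5/9)(5/9)(5/9)(5/9) = 0.052922.
The prior-weighted likelihoods are 1/3 · 1.6935e-05 = 5.645e-06, 1/3 · 0.017342 = 0.0057805, 1/3 · 0.052922 = 0.017641; summing to 0.023427.
By Bayes' rule, P(r = 5 | data) = (0.017641) / (0.023427) = 0.75301.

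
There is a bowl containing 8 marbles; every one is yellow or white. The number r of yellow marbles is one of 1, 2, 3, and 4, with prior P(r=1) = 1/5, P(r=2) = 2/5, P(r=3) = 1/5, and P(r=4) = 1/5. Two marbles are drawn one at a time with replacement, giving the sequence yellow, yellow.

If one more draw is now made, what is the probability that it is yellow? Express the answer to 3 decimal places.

0.397

Under each hypothesis, the probability of the observed sequence is: P(data | r = 1) = (1/8)(1/8) = 1/64; P(data | r = 2) = (2/8)(2/8) = 1/16; P(data | r = 3) = (3/8)(3/8) = 9/64; P(data | r = 4) = (4/8)(4/8) = 1/4.
Weighting by the prior gives 1/5 · 1/64 = 1/320, 2/5 · 1/16 = 1/40, 1/5 · 9/64 = 9/320, 1/5 · 1/4 = 1/20; with total 17/160.
Dividing through by the total gives posterior P(r = 1 | data) = 1/34, P(r = 2 | data) = 4/17, P(r = 3 | data) = 9/34, P(r = 4 | data) = 8/17.
So P(yellow next | data) = Σ P(yellow next | H) P(H | data) = (1/8)(1/34) + (1/4)(4/17) + (3/8)(9/34) + (1/2)(8/17) = 27/68.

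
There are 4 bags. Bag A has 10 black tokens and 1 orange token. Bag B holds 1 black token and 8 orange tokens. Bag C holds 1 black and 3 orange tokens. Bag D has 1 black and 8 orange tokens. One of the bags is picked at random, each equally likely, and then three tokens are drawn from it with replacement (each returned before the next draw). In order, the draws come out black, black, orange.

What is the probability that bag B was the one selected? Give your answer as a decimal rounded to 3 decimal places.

0.076

The likelihood of the observed sequence under each hypothesis: P(data | bag A) = (10/11)(10/11)(1/11) = 0.075131; P(data | bag B) = (1/9)(1/9)(8/9) = 0.010974; P(data | bag C) = (1/4)(1/4)(3/4) = 0.046875; P(data | bag D) = (1/9)(1/9)(8/9) = 0.010974.
Multiplying each by its prior: 1/4 · 0.075131 = 0.018783, 1/4 · 0.010974 = 0.0027435, 1/4 · 0.046875 = 0.011719, 1/4 · 0.010974 = 0.0027435; these sum to 0.035989.
Therefore the posterior P(bag B | data) = (0.0027435) / (0.035989) = 0.076232.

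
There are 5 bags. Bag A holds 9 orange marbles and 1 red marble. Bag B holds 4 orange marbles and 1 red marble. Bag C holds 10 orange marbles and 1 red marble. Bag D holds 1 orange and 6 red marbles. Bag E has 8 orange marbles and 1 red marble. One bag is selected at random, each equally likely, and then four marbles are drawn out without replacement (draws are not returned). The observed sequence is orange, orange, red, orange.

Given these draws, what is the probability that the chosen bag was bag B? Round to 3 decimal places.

0.398

For each hypothesis, P(data | H) works out to: P(data | bag A) = (9/10)(8/9)(1/8)(7/7) = 0.1; P(data | bag B) = (4/5)(3/4)(1/3)(2/2) = 0.2; P(data | bag C) = (10/11)(9/10)(1/9)(8/8) = 0.090909; P(data | bag D) = (1/7)(0/6) = 0; P(data | bag E) = (8/9)(7/8)(1/7)(6/6) = 0.11111.
Weighting by the prior gives 1/5 · 0.1 = 0.02, 1/5 · 0.2 = 0.04, 1/5 · 0.090909 = 0.018182, 1/5 · 0 = 0, 1/5 · 0.11111 = 0.022222; with total 0.1004.
Therefore the posterior P(bag B | data) = (0.04) / (0.1004) = 0.39839.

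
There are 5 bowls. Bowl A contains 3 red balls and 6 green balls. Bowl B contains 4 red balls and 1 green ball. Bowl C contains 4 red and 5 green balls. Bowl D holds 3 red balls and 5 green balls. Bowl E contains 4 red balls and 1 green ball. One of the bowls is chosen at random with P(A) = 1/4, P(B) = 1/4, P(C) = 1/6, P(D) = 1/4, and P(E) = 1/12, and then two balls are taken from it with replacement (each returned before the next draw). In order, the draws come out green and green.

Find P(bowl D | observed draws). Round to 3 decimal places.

0.357

Compute the likelihood of the observed sequence for each case: P(data | bowl A) = (6/9)(6/9) = 0.44444; P(data | bowl B) = (1/5)(1/5) = 0.04; P(data | bowl C) = (5/9)(5/9) = 0.30864; P(data | bowl D) = (5/8)(5/8) = 0.39062; P(data | bowl E) = (1/5)(1/5) = 0.04.
The prior-weighted likelihoods are 1/4 · 0.44444 = 0.11111, 1/4 · 0.04 = 0.01, 1/6 · 0.30864 = 0.05144, 1/4 · 0.39062 = 0.097656, 1/12 · 0.04 = 0.0033333; these sum to 0.27354.
Therefore the posterior P(bowl D | data) = (0.097656) / (0.27354) = 0.35701.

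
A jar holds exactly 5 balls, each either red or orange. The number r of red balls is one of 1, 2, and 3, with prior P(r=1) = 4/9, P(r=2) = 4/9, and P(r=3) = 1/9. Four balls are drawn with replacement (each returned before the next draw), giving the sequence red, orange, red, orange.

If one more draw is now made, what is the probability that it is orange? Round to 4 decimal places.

The likelihood of the observed sequence under each hypothesis: P(data | r = 1) = (1/5)(4/5)(1/5)(4/5) = 0.0256; P(data | r = 2) = (2/5)(3/5)(2/5)(3/5) = 0.0576; P(data | r = 3) = (3/5)(2/5)(3/5)(2/5) = 0.0576.
Weighting by the prior gives 4/9 · 0.0256 = 0.011378, 4/9 · 0.0576 = 0.0256, 1/9 · 0.0576 = 0.0064; summing to 0.043378.
Dividing through by the total gives posterior P(r = 1 | data) = 0.2623, P(r = 2 | data) = 0.59016, P(r = 3 | data) = 0.14754.
Averaging over the posterior, P(orange next | data) = (4/5)(0.2623) + (3/5)(0.59016) + (2/5)(0.14754) = 0.62295.

0.6230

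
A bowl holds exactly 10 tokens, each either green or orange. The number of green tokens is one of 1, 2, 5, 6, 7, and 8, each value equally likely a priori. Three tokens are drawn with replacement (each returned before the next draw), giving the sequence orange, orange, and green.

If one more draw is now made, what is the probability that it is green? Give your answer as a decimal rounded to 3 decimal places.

The likelihood of the observed sequence under each hypothesis: P(data | r = 1) = (9/10)(9/10)(1/10) = 0.081; P(data | r = 2) = (8/10)(8/10)(2/10) = 0.128; P(data | r = 5) = (5/10)(5/10)(5/10) = 0.125; P(data | r = 6) = (4/10)(4/10)(6/10) = 0.096; P(data | r = 7) = (3/10)(3/10)(7/10) = 0.063; P(data | r = 8) = (2/10)(2/10)(8/10) = 0.032.
Multiplying each by its prior: 1/6 · 0.081 = 0.0135, 1/6 · 0.128 = 0.021333, 1/6 · 0.125 = 0.020833, 1/6 · 0.096 = 0.016, 1/6 · 0.063 = 0.0105, 1/6 · 0.032 = 0.0053333; these sum to 0.0875.
Normalising, the posterior is P(r = 1 | data) = 0.15429, P(r = 2 | data) = 0.24381, P(r = 5 | data) = 0.2381, P(r = 6 | data) = 0.18286, P(r = 7 | data) = 0.12, P(r = 8 | data) = 0.060952.
The predictive probability is P(green next | data) = (1/10)(0.15429) + (1/5)(0.24381) + (1/2)(0.2381) + (3/5)(0.18286) + (7/10)(0.12) + (4/5)(0.060952) = 0.42571.

0.426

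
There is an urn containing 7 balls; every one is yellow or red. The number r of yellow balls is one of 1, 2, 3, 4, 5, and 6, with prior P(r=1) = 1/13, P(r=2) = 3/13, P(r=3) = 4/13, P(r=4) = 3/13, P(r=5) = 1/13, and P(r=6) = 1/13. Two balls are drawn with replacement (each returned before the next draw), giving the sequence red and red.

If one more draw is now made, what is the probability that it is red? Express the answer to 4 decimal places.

Under each hypothesis, the probability of the observed sequence is: P(data | r = 1) = (6/7)(6/7) = 36/49; P(data | r = 2) = (5/7)(5/7) = 25/49; P(data | r = 3) = (4/7)(4/7) = 16/49; P(data | r = 4) = (3/7)(3/7) = 9/49; P(data | r = 5) = (2/7)(2/7) = 4/49; P(data | r = 6) = (1/7)(1/7) = 1/49.
The prior-weighted likelihoods are 1/13 · 36/49 = 36/637, 3/13 · 25/49 = 75/637, 4/13 · 16/49 = 64/637, 3/13 · 9/49 = 27/637, 1/13 · 4/49 = 4/637, 1/13 · 1/49 = 1/637; summing to 207/637.
The posterior is then P(r = 1 | data) = 0.17391, P(r = 2 | data) = 0.36232, P(r = 3 | data) = 0.30918, P(r = 4 | data) = 0.13043, P(r = 5 | data) = 0.019324, P(r = 6 | data) = 0.0048309.
Averaging over the posterior, P(red next | data) = (6/7)(0.17391) + (5/7)(0.36232) + (4/7)(0.30918) + (3/7)(0.13043) + (2/7)(0.019324) + (1/7)(0.0048309) = 0.64665.

0.6467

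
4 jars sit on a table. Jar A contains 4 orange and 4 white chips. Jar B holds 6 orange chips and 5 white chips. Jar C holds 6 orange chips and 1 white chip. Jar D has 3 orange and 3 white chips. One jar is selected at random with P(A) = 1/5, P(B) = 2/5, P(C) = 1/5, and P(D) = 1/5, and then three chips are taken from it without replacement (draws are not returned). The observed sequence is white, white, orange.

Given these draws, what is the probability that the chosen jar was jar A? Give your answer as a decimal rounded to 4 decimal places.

0.2669

Compute the likelihood of the observed sequence for each case: P(data | jar A) = (4/8)(3/7)(4/6) = 0.14286; P(data | jar B) = (5/11)(4/10)(6/9) = 0.12121; P(data | jar C) = (1/7)(0/6) = 0; P(data | jar D) = (3/6)(2/5)(3/4) = 0.15.
Multiplying each by its prior: 1/5 · 0.14286 = 0.028571, 2/5 · 0.12121 = 0.048485, 1/5 · 0 = 0, 1/5 · 0.15 = 0.03; these sum to 0.10706.
Therefore the posterior P(jar A | data) = (0.028571) / (0.10706) = 0.26688.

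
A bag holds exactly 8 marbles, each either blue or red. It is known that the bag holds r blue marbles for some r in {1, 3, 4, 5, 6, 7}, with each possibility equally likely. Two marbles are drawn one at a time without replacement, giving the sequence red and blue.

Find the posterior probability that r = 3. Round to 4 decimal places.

Under each hypothesis, the probability of the observed sequence is: P(data | r = 1) = (7/8)(1/7) = 1/8; P(data | r = 3) = (5/8)(3/7) = 15/56; P(data | r = 4) = (4/8)(4/7) = 2/7; P(data | r = 5) = (3/8)(5/7) = 15/56; P(data | r = 6) = (2/8)(6/7) = 3/14; P(data | r = 7) = (1/8)(7/7) = 1/8.
Multiplying each by its prior: 1/6 · 1/8 = 1/48, 1/6 · 15/56 = 5/112, 1/6 · 2/7 = 1/21, 1/6 · 15/56 = 5/112, 1/6 · 3/14 = 1/28, 1/6 · 1/8 = 1/48; with total 3/14.
Therefore the posterior P(r = 3 | data) = (5/112) / (3/14) = 5/24.

0.2083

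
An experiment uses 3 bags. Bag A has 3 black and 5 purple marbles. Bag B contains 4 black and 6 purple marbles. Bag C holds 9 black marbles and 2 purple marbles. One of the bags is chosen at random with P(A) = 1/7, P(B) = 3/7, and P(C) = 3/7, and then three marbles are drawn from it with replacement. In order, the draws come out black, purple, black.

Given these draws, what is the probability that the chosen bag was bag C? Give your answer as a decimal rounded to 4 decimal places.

Compute the likelihood of the observed sequence for each case: P(data | bag A) = (3/8)(5/8)(3/8) = 0.087891; P(data | bag B) = (4/10)(6/10)(4/10) = 0.096; P(data | bag C) = (9/11)(2/11)(9/11) = 0.12171.
Weighting by the prior gives 1/7 · 0.087891 = 0.012556, 3/7 · 0.096 = 0.041143, 3/7 · 0.12171 = 0.052163; these sum to 0.10586.
Hence P(bag C | data) = (0.052163) / (0.10586) = 0.49275.

0.4927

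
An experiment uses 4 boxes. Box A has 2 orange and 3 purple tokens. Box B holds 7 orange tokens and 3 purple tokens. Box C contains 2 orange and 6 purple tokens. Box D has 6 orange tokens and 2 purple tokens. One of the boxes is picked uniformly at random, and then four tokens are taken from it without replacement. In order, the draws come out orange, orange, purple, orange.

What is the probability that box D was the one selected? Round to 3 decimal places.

0.533

Under each hypothesis, the probability of the observed sequence is: P(data | box A) = (2/5)(1/4)(3/3)(0/2) = 0; P(data | box B) = (7/10)(6/9)(3/8)(5/7) = 1/8; P(data | box C) = (2/8)(1/7)(6/6)(0/5) = 0; P(data | box D) = (6/8)(5/7)(2/6)(4/5) = 1/7.
The prior-weighted likelihoods are 1/4 · 0 = 0, 1/4 · 1/8 = 1/32, 1/4 · 0 = 0, 1/4 · 1/7 = 1/28; summing to 15/224.
Therefore the posterior P(box D | data) = (1/28) / (15/224) = 8/15.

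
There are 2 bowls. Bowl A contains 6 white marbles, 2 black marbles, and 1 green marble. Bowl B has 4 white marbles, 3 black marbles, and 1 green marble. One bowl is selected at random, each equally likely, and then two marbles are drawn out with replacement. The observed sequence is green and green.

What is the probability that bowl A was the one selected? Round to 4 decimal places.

Compute the likelihood of the observed sequence for each case: P(data | bowl A) = (1/9)(1/9) = 0.012346; P(data | bowl B) = (1/8)(1/8) = 0.015625.
The prior-weighted likelihoods are 1/2 · 0.012346 = 0.0061728, 1/2 · 0.015625 = 0.0078125; summing to 0.013985.
By Bayes' rule, P(bowl A | data) = (0.0061728) / (0.013985) = 0.44138.

0.4414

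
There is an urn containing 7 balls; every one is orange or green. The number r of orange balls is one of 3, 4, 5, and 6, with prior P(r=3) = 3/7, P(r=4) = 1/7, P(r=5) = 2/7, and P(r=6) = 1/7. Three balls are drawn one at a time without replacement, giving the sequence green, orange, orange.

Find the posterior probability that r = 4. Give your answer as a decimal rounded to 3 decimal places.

0.165

The likelihood of the observed sequence under each hypothesis: P(data | r = 3) = (4/7)(3/6)(2/5) = 4/35; P(data | r = 4) = (3/7)(4/6)(3/5) = 6/35; P(data | r = 5) = (2/7)(5/6)(4/5) = 4/21; P(data | r = 6) = (1/7)(6/6)(5/5) = 1/7.
Multiplying each by its prior: 3/7 · 4/35 = 12/245, 1/7 · 6/35 = 6/245, 2/7 · 4/21 = 8/147, 1/7 · 1/7 = 1/49; with total 109/735.
Hence P(r = 4 | data) = (6/245) / (109/735) = 18/109.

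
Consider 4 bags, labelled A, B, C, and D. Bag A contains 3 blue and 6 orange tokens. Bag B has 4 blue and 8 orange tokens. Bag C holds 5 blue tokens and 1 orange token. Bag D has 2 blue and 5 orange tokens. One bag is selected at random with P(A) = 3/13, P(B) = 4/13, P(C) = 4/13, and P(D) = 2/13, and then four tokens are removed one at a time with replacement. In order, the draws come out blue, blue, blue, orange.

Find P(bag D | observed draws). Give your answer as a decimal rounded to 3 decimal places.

0.056

For each hypothesis, P(data | H) works out to: P(data | bag A) = (3/9)(3/9)(3/9)(6/9) = 0.024691; P(data | bag B) = (4/12)(4/12)(4/12)(8/12) = 0.024691; P(data | bag C) = (5/6)(5/6)(5/6)(1/6) = 0.096451; P(data | bag D) = (2/7)(2/7)(2/7)(5/7) = 0.01666.
Multiplying each by its prior: 3/13 · 0.024691 = 0.005698, 4/13 · 0.024691 = 0.0075973, 4/13 · 0.096451 = 0.029677, 2/13 · 0.01666 = 0.002563; these sum to 0.045535.
So P(bag D | data) = (0.002563) / (0.045535) = 0.056287.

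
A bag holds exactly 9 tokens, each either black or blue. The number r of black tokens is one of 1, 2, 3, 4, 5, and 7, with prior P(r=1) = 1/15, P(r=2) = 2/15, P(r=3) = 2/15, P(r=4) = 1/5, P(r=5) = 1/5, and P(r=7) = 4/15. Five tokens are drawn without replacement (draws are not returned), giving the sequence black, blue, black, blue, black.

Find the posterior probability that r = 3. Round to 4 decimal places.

The likelihood of the observed sequence under each hypothesis: P(data | r = 1) = (1/9)(8/8)(0/7) = 0; P(data | r = 2) = (2/9)(7/8)(1/7)(6/6)(0/5) = 0; P(data | r = 3) = (3/9)(6/8)(2/7)(5/6)(1/5) = 0.011905; P(data | r = 4) = (4/9)(5/8)(3/7)(4/6)(2/5) = 0.031746; P(data | r = 5) = (5/9)(4/8)(4/7)(3/6)(3/5) = 0.047619; P(data | r = 7) = (7/9)(2/8)(6/7)(1/6)(5/5) = 0.027778.
The prior-weighted likelihoods are 1/15 · 0 = 0, 2/15 · 0 = 0, 2/15 · 0.011905 = 0.0015873, 1/5 · 0.031746 = 0.0063492, 1/5 · 0.047619 = 0.0095238, 4/15 · 0.027778 = 0.0074074; with total 0.024868.
So P(r = 3 | data) = (0.0015873) / (0.024868) = 0.06383.

0.0638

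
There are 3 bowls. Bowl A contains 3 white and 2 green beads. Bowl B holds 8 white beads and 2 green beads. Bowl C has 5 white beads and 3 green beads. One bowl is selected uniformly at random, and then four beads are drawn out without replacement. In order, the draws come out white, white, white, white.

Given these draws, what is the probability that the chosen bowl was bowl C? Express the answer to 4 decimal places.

Compute the likelihood of the observed sequence for each case: P(data | bowl A) = (3/5)(2/4)(1/3)(0/2) = 0; P(data | bowl B) = (8/10)(7/9)(6/8)(5/7) = 1/3; P(data | bowl C) = (5/8)(4/7)(3/6)(2/5) = 1/14.
Weighting by the prior gives 1/3 · 0 = 0, 1/3 · 1/3 = 1/9, 1/3 · 1/14 = 1/42; these sum to 17/126.
By Bayes' rule, P(bowl C | data) = (1/42) / (17/126) = 3/17.

0.1765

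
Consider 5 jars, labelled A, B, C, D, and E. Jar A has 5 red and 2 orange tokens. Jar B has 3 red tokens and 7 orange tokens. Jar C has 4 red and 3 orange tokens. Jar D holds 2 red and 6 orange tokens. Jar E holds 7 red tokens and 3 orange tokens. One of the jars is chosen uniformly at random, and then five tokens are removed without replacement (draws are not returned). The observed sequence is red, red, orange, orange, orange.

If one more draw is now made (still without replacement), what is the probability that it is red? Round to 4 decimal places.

The likelihood of the observed sequence under each hypothesis: P(data | jar A) = (5/7)(4/6)(2/5)(1/4)(0/3) = 0; P(data | jar B) = (3/10)(2/9)(7/8)(6/7)(5/6) = 1/24; P(data | jar C) = (4/7)(3/6)(3/5)(2/4)(1/3) = 1/35; P(data | jar D) = (2/8)(1/7)(6/6)(5/5)(4/4) = 1/28; P(data | jar E) = (7/10)(6/9)(3/8)(2/7)(1/6) = 1/120.
The prior-weighted likelihoods are 1/5 · 0 = 0, 1/5 · 1/24 = 1/120, 1/5 · 1/35 = 1/175, 1/5 · 1/28 = 1/140, 1/5 · 1/120 = 1/600; these sum to 4/175.
The posterior is then P(jar A | data) = 0, P(jar B | data) = 35/96, P(jar C | data) = 1/4, P(jar D | data) = 5/16, P(jar E | data) = 7/96.
So P(red next | data) = Σ P(red next | H) P(H | data) = (1/5)(35/96) + (1)(1/4) + (0)(5/16) + (1)(7/96) = 19/48.

0.3958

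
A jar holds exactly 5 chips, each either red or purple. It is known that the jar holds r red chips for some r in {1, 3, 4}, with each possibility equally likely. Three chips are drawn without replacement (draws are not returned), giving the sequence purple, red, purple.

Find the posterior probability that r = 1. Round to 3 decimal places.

0.667

Compute the likelihood of the observed sequence for each case: P(data | r = 1) = (4/5)(1/4)(3/3) = 1/5; P(data | r = 3) = (2/5)(3/4)(1/3) = 1/10; P(data | r = 4) = (1/5)(4/4)(0/3) = 0.
Weighting by the prior gives 1/3 · 1/5 = 1/15, 1/3 · 1/10 = 1/30, 1/3 · 0 = 0; with total 1/10.
By Bayes' rule, P(r = 1 | data) = (1/15) / (1/10) = 2/3.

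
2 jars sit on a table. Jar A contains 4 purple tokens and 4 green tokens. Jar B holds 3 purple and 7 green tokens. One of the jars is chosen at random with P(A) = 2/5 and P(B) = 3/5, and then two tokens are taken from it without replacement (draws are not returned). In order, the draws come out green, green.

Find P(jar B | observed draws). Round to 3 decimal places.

0.766

The likelihood of the observed sequence under each hypothesis: P(data | jar A) = (4/8)(3/7) = 3/14; P(data | jar B) = (7/10)(6/9) = 7/15.
Multiplying each by its prior: 2/5 · 3/14 = 3/35, 3/5 · 7/15 = 7/25; these sum to 64/175.
So P(jar B | data) = (7/25) / (64/175) = 49/64.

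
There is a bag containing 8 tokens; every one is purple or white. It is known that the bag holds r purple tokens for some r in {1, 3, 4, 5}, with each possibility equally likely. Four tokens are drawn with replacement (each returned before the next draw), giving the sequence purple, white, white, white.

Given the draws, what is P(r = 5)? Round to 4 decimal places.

0.1217

Under each hypothesis, the probability of the observed sequence is: P(data | r = 1) = (1/8)(7/8)(7/8)(7/8) = 0.08374; P(data | r = 3) = (3/8)(5/8)(5/8)(5/8) = 0.091553; P(data | r = 4) = (4/8)(4/8)(4/8)(4/8) = 0.0625; P(data | r = 5) = (5/8)(3/8)(3/8)(3/8) = 0.032959.
The prior-weighted likelihoods are 1/4 · 0.08374 = 0.020935, 1/4 · 0.091553 = 0.022888, 1/4 · 0.0625 = 0.015625, 1/4 · 0.032959 = 0.0082397; with total 0.067688.
So P(r = 5 | data) = (0.0082397) / (0.067688) = 0.12173.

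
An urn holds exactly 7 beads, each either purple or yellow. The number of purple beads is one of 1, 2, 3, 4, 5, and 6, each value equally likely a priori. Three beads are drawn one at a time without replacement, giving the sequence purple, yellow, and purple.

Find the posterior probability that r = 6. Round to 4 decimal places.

The likelihood of the observed sequence under each hypothesis: P(data | r = 1) = (1/7)(6/6)(0/5) = 0; P(data | r = 2) = (2/7)(5/6)(1/5) = 1/21; P(data | r = 3) = (3/7)(4/6)(2/5) = 4/35; P(data | r = 4) = (4/7)(3/6)(3/5) = 6/35; P(data | r = 5) = (5/7)(2/6)(4/5) = 4/21; P(data | r = 6) = (6/7)(1/6)(5/5) = 1/7.
Multiplying each by its prior: 1/6 · 0 = 0, 1/6 · 1/21 = 1/126, 1/6 · 4/35 = 2/105, 1/6 · 6/35 = 1/35, 1/6 · 4/21 = 2/63, 1/6 · 1/7 = 1/42; these sum to 1/9.
By Bayes' rule, P(r = 6 | data) = (1/42) / (1/9) = 3/14.

0.2143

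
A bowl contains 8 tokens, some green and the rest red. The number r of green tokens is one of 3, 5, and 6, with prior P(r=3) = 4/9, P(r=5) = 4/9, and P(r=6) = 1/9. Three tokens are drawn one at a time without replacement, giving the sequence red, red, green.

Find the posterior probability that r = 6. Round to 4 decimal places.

0.0323

For each hypothesis, P(data | H) works out to: P(data | r = 3) = (5/8)(4/7)(3/6) = 5/28; P(data | r = 5) = (3/8)(2/7)(5/6) = 5/56; P(data | r = 6) = (2/8)(1/7)(6/6) = 1/28.
Multiplying each by its prior: 4/9 · 5/28 = 5/63, 4/9 · 5/56 = 5/126, 1/9 · 1/28 = 1/252; with total 31/252.
So P(r = 6 | data) = (1/252) / (31/252) = 1/31.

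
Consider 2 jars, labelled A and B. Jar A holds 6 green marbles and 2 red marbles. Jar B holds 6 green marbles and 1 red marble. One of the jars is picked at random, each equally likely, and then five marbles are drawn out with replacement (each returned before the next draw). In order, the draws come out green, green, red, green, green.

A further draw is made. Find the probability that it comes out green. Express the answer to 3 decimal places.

0.803

Under each hypothesis, the probability of the observed sequence is: P(data | jar A) = (6/8)(6/8)(2/8)(6/8)(6/8) = 0.079102; P(data | jar B) = (6/7)(6/7)(1/7)(6/7)(6/7) = 0.077111.
Weighting by the prior gives 1/2 · 0.079102 = 0.039551, 1/2 · 0.077111 = 0.038555; summing to 0.078106.
Normalising, the posterior is P(jar A | data) = 0.50637, P(jar B | data) = 0.49363.
So P(green next | data) = Σ P(green next | H) P(H | data) = (3/4)(0.50637) + (6/7)(0.49363) = 0.80289.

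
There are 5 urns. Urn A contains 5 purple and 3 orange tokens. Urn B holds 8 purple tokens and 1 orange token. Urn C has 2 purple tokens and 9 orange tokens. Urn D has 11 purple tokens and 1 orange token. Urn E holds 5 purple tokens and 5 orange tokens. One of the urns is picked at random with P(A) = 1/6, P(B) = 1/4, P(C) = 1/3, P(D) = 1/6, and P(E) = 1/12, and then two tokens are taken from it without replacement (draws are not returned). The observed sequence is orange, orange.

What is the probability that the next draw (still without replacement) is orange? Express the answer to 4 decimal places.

The likelihood of the observed sequence under each hypothesis: P(data | urn A) = (3/8)(2/7) = 0.10714; P(data | urn B) = (1/9)(0/8) = 0; P(data | urn C) = (9/11)(8/10) = 0.65455; P(data | urn D) = (1/12)(0/11) = 0; P(data | urn E) = (5/10)(4/9) = 0.22222.
The prior-weighted likelihoods are 1/6 · 0.10714 = 0.017857, 1/4 · 0 = 0, 1/3 · 0.65455 = 0.21818, 1/6 · 0 = 0, 1/12 · 0.22222 = 0.018519; these sum to 0.25456.
Dividing through by the total gives posterior P(urn A | data) = 0.07015, P(urn B | data) = 0, P(urn C | data) = 0.8571, P(urn D | data) = 0, P(urn E | data) = 0.072748.
So P(orange next | data) = Σ P(orange next | H) P(H | data) = (1/6)(0.07015) + (7/9)(0.8571) + (3/8)(0.072748) = 0.70561.

0.7056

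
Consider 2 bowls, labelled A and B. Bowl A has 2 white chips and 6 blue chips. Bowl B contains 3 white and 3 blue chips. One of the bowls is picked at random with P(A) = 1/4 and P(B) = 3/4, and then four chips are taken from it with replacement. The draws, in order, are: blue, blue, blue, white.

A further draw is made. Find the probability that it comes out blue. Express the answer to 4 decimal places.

0.5900

For each hypothesis, P(data | H) works out to: P(data | bowl A) = (6/8)(6/8)(6/8)(2/8) = 0.10547; P(data | bowl B) = (3/6)(3/6)(3/6)(3/6) = 0.0625.
The prior-weighted likelihoods are 1/4 · 0.10547 = 0.026367, 3/4 · 0.0625 = 0.046875; these sum to 0.073242.
The posterior is then P(bowl A | data) = 0.36, P(bowl B | data) = 0.64.
So P(blue next | data) = Σ P(blue next | H) P(H | data) = (3/4)(0.36) + (1/2)(0.64) = 0.59.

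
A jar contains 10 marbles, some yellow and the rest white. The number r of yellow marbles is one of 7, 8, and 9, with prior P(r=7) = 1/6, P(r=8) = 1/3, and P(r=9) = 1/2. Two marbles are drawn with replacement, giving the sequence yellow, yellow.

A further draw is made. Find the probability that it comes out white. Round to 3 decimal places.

Under each hypothesis, the probability of the observed sequence is: P(data | r = 7) = (7/10)(7/10) = 49/100; P(data | r = 8) = (8/10)(8/10) = 16/25; P(data | r = 9) = (9/10)(9/10) = 81/100.
Multiplying each by its prior: 1/6 · 49/100 = 49/600, 1/3 · 16/25 = 16/75, 1/2 · 81/100 = 81/200; these sum to 7/10.
Normalising, the posterior is P(r = 7 | data) = 0.11667, P(r = 8 | data) = 0.30476, P(r = 9 | data) = 0.57857.
Averaging over the posterior, P(white next | data) = (3/10)(0.11667) + (1/5)(0.30476) + (1/10)(0.57857) = 0.15381.

0.154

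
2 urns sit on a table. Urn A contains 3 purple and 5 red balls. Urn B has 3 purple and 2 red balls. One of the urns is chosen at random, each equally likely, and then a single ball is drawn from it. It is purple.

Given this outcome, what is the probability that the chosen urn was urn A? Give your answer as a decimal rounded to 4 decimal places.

Under each hypothesis, the probability of this draw is: P(data | urn A) = (3/8) = 3/8; P(data | urn B) = (3/5) = 3/5.
The prior-weighted likelihoods are 1/2 · 3/8 = 3/16, 1/2 · 3/5 = 3/10; these sum to 39/80.
By Bayes' rule, P(urn A | data) = (3/16) / (39/80) = 5/13.

0.3846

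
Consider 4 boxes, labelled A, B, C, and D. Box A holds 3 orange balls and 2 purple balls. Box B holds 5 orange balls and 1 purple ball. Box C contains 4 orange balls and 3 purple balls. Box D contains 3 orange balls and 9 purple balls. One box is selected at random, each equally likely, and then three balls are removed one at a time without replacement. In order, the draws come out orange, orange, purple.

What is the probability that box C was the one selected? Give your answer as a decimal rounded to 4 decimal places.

0.2961

Compute the likelihood of the observed sequence for each case: P(data | box A) = (3/5)(2/4)(2/3) = 0.2; P(data | box B) = (5/6)(4/5)(1/4) = 0.16667; P(data | box C) = (4/7)(3/6)(3/5) = 0.17143; P(data | box D) = (3/12)(2/11)(9/10) = 0.040909.
Weighting by the prior gives 1/4 · 0.2 = 0.05, 1/4 · 0.16667 = 0.041667, 1/4 · 0.17143 = 0.042857, 1/4 · 0.040909 = 0.010227; these sum to 0.14475.
Hence P(box C | data) = (0.042857) / (0.14475) = 0.29607.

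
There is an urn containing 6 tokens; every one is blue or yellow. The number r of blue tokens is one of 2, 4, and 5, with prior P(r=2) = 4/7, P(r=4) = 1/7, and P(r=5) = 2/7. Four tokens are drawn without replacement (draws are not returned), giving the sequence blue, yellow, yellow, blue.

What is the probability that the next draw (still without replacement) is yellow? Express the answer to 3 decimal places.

Under each hypothesis, the probability of the observed sequence is: P(data | r = 2) = (2/6)(4/5)(3/4)(1/3) = 1/15; P(data | r = 4) = (4/6)(2/5)(1/4)(3/3) = 1/15; P(data | r = 5) = (5/6)(1/5)(0/4) = 0.
Multiplying each by its prior: 4/7 · 1/15 = 4/105, 1/7 · 1/15 = 1/105, 2/7 · 0 = 0; summing to 1/21.
The posterior is then P(r = 2 | data) = 4/5, P(r = 4 | data) = 1/5, P(r = 5 | data) = 0.
So P(yellow next | data) = Σ P(yellow next | H) P(H | data) = (1)(4/5) + (0)(1/5) = 4/5.

0.800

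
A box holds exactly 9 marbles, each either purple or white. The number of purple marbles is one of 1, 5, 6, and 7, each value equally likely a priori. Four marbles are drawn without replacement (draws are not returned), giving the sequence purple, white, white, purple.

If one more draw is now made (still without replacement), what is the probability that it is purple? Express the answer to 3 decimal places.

For each hypothesis, P(data | H) works out to: P(data | r = 1) = (1/9)(8/8)(7/7)(0/6) = 0; P(data | r = 5) = (5/9)(4/8)(3/7)(4/6) = 5/63; P(data | r = 6) = (6/9)(3/8)(2/7)(5/6) = 5/84; P(data | r = 7) = (7/9)(2/8)(1/7)(6/6) = 1/36.
Weighting by the prior gives 1/4 · 0 = 0, 1/4 · 5/63 = 5/252, 1/4 · 5/84 = 5/336, 1/4 · 1/36 = 1/144; these sum to 1/24.
Dividing through by the total gives posterior P(r = 1 | data) = 0, P(r = 5 | data) = 10/21, P(r = 6 | data) = 5/14, P(r = 7 | data) = 1/6.
Averaging over the posterior, P(purple next | data) = (3/5)(10/21) + (4/5)(5/14) + (1)(1/6) = 31/42.

0.738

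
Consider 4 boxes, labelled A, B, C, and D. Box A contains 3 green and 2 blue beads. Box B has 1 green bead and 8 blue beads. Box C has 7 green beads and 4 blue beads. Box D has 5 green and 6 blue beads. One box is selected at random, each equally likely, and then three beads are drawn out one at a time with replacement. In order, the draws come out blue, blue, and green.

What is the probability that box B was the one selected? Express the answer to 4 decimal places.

0.2178

The likelihood of the observed sequence under each hypothesis: P(data | box A) = (2/5)(2/5)(3/5) = 0.096; P(data | box B) = (8/9)(8/9)(1/9) = 0.087791; P(data | box C) = (4/11)(4/11)(7/11) = 0.084147; P(data | box D) = (6/11)(6/11)(5/11) = 0.13524.
The prior-weighted likelihoods are 1/4 · 0.096 = 0.024, 1/4 · 0.087791 = 0.021948, 1/4 · 0.084147 = 0.021037, 1/4 · 0.13524 = 0.033809; with total 0.10079.
By Bayes' rule, P(box B | data) = (0.021948) / (0.10079) = 0.21775.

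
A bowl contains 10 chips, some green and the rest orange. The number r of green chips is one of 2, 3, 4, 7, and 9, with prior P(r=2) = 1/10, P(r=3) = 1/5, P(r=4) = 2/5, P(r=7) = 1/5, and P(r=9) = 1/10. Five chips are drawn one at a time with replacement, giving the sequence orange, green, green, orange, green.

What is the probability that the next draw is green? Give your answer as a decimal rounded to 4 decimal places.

Compute the likelihood of the observed sequence for each case: P(data | r = 2) = (8/10)(2/10)(2/10)(8/10)(2/10) = 0.00512; P(data | r = 3) = (7/10)(3/10)(3/10)(7/10)(3/10) = 0.01323; P(data | r = 4) = (6/10)(4/10)(4/10)(6/10)(4/10) = 0.02304; P(data | r = 7) = (3/10)(7/10)(7/10)(3/10)(7/10) = 0.03087; P(data | r = 9) = (1/10)(9/10)(9/10)(1/10)(9/10) = 0.00729.
Multiplying each by its prior: 1/10 · 0.00512 = 0.000512, 1/5 · 0.01323 = 0.002646, 2/5 · 0.02304 = 0.009216, 1/5 · 0.03087 = 0.006174, 1/10 · 0.00729 = 0.000729; with total 0.019277.
The posterior is then P(r = 2 | data) = 0.02656, P(r = 3 | data) = 0.13726, P(r = 4 | data) = 0.47808, P(r = 7 | data) = 0.32028, P(r = 9 | data) = 0.037817.
So P(green next | data) = Σ P(green next | H) P(H | data) = (1/5)(0.02656) + (3/10)(0.13726) + (2/5)(0.47808) + (7/10)(0.32028) + (9/10)(0.037817) = 0.49595.

0.4960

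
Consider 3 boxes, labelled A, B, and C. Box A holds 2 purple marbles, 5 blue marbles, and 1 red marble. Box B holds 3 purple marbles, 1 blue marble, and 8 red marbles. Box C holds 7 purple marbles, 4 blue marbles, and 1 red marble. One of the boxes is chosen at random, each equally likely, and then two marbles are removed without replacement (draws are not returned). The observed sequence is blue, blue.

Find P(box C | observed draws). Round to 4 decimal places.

Under each hypothesis, the probability of the observed sequence is: P(data | box A) = (5/8)(4/7) = 5/14; P(data | box B) = (1/12)(0/11) = 0; P(data | box C) = (4/12)(3/11) = 1/11.
Weighting by the prior gives 1/3 · 5/14 = 5/42, 1/3 · 0 = 0, 1/3 · 1/11 = 1/33; these sum to 23/154.
By Bayes' rule, P(box C | data) = (1/33) / (23/154) = 14/69.

0.2029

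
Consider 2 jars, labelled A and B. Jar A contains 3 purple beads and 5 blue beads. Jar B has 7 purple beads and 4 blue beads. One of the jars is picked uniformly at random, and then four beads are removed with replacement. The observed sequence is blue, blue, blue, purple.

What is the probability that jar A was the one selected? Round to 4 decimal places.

0.7495

Under each hypothesis, the probability of the observed sequence is: P(data | jar A) = (5/8)(5/8)(5/8)(3/8) = 0.091553; P(data | jar B) = (4/11)(4/11)(4/11)(7/11) = 0.030599.
The prior-weighted likelihoods are 1/2 · 0.091553 = 0.045776, 1/2 · 0.030599 = 0.0153; with total 0.061076.
Therefore the posterior P(jar A | data) = (0.045776) / (0.061076) = 0.7495.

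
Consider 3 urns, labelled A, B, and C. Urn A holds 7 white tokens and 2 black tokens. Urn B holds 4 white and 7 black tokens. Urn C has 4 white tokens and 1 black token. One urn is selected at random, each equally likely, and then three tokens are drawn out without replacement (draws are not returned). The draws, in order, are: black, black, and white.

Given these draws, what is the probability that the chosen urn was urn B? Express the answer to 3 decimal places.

The likelihood of the observed sequence under each hypothesis: P(data | urn A) = (2/9)(1/8)(7/7) = 0.027778; P(data | urn B) = (7/11)(6/10)(4/9) = 0.1697; P(data | urn C) = (1/5)(0/4) = 0.
The prior-weighted likelihoods are 1/3 · 0.027778 = 0.0092593, 1/3 · 0.1697 = 0.056566, 1/3 · 0 = 0; these sum to 0.065825.
Hence P(urn B | data) = (0.056566) / (0.065825) = 0.85934.

0.859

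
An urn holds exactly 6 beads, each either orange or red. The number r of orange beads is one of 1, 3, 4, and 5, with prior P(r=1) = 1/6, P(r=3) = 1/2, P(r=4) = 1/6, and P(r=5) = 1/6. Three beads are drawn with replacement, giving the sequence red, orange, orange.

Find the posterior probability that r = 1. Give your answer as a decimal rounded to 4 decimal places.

The likelihood of the observed sequence under each hypothesis: P(data | r = 1) = (5/6)(1/6)(1/6) = 0.023148; P(data | r = 3) = (3/6)(3/6)(3/6) = 0.125; P(data | r = 4) = (2/6)(4/6)(4/6) = 0.14815; P(data | r = 5) = (1/6)(5/6)(5/6) = 0.11574.
Multiplying each by its prior: 1/6 · 0.023148 = 0.003858, 1/2 · 0.125 = 0.0625, 1/6 · 0.14815 = 0.024691, 1/6 · 0.11574 = 0.01929; with total 0.11034.
Hence P(r = 1 | data) = (0.003858) / (0.11034) = 0.034965.

0.0350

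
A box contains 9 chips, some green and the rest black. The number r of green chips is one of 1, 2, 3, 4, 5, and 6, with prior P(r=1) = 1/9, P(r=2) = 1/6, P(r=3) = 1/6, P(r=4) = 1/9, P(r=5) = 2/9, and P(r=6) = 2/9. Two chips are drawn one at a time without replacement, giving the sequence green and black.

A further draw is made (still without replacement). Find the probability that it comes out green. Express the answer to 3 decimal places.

Under each hypothesis, the probability of the observed sequence is: P(data | r = 1) = (1/9)(8/8) = 1/9; P(data | r = 2) = (2/9)(7/8) = 7/36; P(data | r = 3) = (3/9)(6/8) = 1/4; P(data | r = 4) = (4/9)(5/8) = 5/18; P(data | r = 5) = (5/9)(4/8) = 5/18; P(data | r = 6) = (6/9)(3/8) = 1/4.
Multiplying each by its prior: 1/9 · 1/9 = 1/81, 1/6 · 7/36 = 7/216, 1/6 · 1/4 = 1/24, 1/9 · 5/18 = 5/162, 2/9 · 5/18 = 5/81, 2/9 · 1/4 = 1/18; summing to 19/81.
The posterior is then P(r = 1 | data) = 1/19, P(r = 2 | data) = 21/152, P(r = 3 | data) = 27/152, P(r = 4 | data) = 5/38, P(r = 5 | data) = 5/19, P(r = 6 | data) = 9/38.
The predictive probability is P(green next | data) = (0)(1/19) + (1/7)(21/152) + (2/7)(27/152) + (3/7)(5/38) + (4/7)(5/19) + (5/7)(9/38) = 25/56.

0.446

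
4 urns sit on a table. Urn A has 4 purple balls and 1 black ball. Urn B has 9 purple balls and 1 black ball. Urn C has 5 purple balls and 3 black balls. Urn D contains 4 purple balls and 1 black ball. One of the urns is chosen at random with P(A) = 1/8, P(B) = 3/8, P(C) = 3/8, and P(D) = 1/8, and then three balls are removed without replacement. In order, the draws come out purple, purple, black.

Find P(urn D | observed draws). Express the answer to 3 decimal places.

0.162

The likelihood of the observed sequence under each hypothesis: P(data | urn A) = (4/5)(3/4)(1/3) = 0.2; P(data | urn B) = (9/10)(8/9)(1/8) = 0.1; P(data | urn C) = (5/8)(4/7)(3/6) = 0.17857; P(data | urn D) = (4/5)(3/4)(1/3) = 0.2.
Multiplying each by its prior: 1/8 · 0.2 = 0.025, 3/8 · 0.1 = 0.0375, 3/8 · 0.17857 = 0.066964, 1/8 · 0.2 = 0.025; these sum to 0.15446.
By Bayes' rule, P(urn D | data) = (0.025) / (0.15446) = 0.16185.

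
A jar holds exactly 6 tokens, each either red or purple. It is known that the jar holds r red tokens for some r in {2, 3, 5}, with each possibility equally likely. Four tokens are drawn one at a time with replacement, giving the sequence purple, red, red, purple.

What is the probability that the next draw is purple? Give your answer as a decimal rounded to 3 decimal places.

0.514

Compute the likelihood of the observed sequence for each case: P(data | r = 2) = (4/6)(2/6)(2/6)(4/6) = 0.049383; P(data | r = 3) = (3/6)(3/6)(3/6)(3/6) = 0.0625; P(data | r = 5) = (1/6)(5/6)(5/6)(1/6) = 0.01929.
Weighting by the prior gives 1/3 · 0.049383 = 0.016461, 1/3 · 0.0625 = 0.020833, 1/3 · 0.01929 = 0.00643; summing to 0.043724.
The posterior is then P(r = 2 | data) = 0.37647, P(r = 3 | data) = 0.47647, P(r = 5 | data) = 0.14706.
Averaging over the posterior, P(purple next | data) = (2/3)(0.37647) + (1/2)(0.47647) + (1/6)(0.14706) = 0.51373.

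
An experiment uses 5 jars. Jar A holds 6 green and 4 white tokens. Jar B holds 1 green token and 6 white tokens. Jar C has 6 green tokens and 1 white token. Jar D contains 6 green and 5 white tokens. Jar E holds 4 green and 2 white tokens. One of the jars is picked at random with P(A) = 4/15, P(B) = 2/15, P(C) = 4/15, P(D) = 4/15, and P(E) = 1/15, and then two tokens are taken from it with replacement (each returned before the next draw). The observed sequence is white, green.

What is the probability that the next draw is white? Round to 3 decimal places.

0.409

Under each hypothesis, the probability of the observed sequence is: P(data | jar A) = (4/10)(6/10) = 0.24; P(data | jar B) = (6/7)(1/7) = 0.12245; P(data | jar C) = (1/7)(6/7) = 0.12245; P(data | jar D) = (5/11)(6/11) = 0.24793; P(data | jar E) = (2/6)(4/6) = 0.22222.
The prior-weighted likelihoods are 4/15 · 0.24 = 0.064, 2/15 · 0.12245 = 0.016327, 4/15 · 0.12245 = 0.032653, 4/15 · 0.24793 = 0.066116, 1/15 · 0.22222 = 0.014815; summing to 0.19391.
Dividing through by the total gives posterior P(jar A | data) = 0.33005, P(jar B | data) = 0.084196, P(jar C | data) = 0.16839, P(jar D | data) = 0.34096, P(jar E | data) = 0.0764.
Averaging over the posterior, P(white next | data) = (2/5)(0.33005) + (6/7)(0.084196) + (1/7)(0.16839) + (5/11)(0.34096) + (1/3)(0.0764) = 0.40869.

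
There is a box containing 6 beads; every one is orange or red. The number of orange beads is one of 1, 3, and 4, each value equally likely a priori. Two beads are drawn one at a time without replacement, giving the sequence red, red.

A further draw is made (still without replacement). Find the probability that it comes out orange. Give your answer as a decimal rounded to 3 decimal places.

Compute the likelihood of the observed sequence for each case: P(data | r = 1) = (5/6)(4/5) = 2/3; P(data | r = 3) = (3/6)(2/5) = 1/5; P(data | r = 4) = (2/6)(1/5) = 1/15.
The prior-weighted likelihoods are 1/3 · 2/3 = 2/9, 1/3 · 1/5 = 1/15, 1/3 · 1/15 = 1/45; with total 14/45.
Dividing through by the total gives posterior P(r = 1 | data) = 5/7, P(r = 3 | data) = 3/14, P(r = 4 | data) = 1/14.
So P(orange next | data) = Σ P(orange next | H) P(H | data) = (1/4)(5/7) + (3/4)(3/14) + (1)(1/14) = 23/56.

0.411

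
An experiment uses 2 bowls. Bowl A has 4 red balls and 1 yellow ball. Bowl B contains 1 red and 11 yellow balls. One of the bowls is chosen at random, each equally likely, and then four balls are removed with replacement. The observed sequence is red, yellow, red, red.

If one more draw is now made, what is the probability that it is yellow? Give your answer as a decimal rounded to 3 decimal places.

0.204

For each hypothesis, P(data | H) works out to: P(data | bowl A) = (4/5)(1/5)(4/5)(4/5) = 0.1024; P(data | bowl B) = (1/12)(11/12)(1/12)(1/12) = 0.00053048.
Weighting by the prior gives 1/2 · 0.1024 = 0.0512, 1/2 · 0.00053048 = 0.00026524; these sum to 0.051465.
Normalising, the posterior is P(bowl A | data) = 0.99485, P(bowl B | data) = 0.0051538.
Averaging over the posterior, P(yellow next | data) = (1/5)(0.99485) + (11/12)(0.0051538) = 0.20369.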